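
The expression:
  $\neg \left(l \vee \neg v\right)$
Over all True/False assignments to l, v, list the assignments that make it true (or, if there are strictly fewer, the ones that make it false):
is true only for:
  l=False, v=True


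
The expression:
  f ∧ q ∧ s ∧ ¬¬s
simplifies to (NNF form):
f ∧ q ∧ s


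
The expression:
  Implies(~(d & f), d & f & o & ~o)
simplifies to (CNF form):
d & f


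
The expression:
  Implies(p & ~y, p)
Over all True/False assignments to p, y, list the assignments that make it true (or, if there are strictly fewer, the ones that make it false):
is always true.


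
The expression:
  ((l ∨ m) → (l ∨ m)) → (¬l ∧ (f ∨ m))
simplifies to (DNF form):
(f ∧ ¬l) ∨ (m ∧ ¬l)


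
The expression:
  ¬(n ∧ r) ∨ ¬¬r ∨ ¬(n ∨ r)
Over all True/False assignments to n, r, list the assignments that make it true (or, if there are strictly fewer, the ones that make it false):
is always true.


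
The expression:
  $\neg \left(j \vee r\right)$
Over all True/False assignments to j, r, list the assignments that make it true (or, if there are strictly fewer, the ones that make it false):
is true only for:
  j=False, r=False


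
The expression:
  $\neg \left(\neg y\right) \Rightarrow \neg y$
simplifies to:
$\neg y$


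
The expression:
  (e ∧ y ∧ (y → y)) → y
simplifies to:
True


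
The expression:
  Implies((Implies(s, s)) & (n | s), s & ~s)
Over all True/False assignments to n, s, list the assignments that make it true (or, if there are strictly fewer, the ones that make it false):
is true only for:
  n=False, s=False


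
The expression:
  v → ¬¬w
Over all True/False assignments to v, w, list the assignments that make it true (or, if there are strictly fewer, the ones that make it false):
is false only for:
  v=True, w=False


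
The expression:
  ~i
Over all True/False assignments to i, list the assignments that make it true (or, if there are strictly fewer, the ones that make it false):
is true only for:
  i=False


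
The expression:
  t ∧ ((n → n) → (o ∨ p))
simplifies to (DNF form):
(o ∧ t) ∨ (p ∧ t)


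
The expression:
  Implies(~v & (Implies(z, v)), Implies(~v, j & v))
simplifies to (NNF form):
v | z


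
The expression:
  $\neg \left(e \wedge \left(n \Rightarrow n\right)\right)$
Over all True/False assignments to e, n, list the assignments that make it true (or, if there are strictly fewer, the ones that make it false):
is true only for:
  e=False, n=False;
  e=False, n=True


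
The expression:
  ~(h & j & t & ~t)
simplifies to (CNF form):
True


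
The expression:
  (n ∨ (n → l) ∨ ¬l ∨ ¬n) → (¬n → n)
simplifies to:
n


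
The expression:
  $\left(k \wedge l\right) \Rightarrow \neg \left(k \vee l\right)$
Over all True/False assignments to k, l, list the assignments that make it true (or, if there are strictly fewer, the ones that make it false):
is false only for:
  k=True, l=True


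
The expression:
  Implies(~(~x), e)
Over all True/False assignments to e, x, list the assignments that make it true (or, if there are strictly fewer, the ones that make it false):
is false only for:
  e=False, x=True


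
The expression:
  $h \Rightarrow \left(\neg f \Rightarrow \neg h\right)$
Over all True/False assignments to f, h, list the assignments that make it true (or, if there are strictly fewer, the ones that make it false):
is false only for:
  f=False, h=True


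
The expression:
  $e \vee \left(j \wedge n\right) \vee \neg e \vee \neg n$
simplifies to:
$\text{True}$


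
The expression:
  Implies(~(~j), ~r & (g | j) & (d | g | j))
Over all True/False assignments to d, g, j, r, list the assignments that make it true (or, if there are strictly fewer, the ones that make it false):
is false only for:
  d=False, g=False, j=True, r=True;
  d=False, g=True, j=True, r=True;
  d=True, g=False, j=True, r=True;
  d=True, g=True, j=True, r=True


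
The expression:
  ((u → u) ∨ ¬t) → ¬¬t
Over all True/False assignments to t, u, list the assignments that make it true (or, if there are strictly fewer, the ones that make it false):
is true only for:
  t=True, u=False;
  t=True, u=True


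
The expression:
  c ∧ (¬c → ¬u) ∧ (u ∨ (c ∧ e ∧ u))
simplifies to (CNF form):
c ∧ u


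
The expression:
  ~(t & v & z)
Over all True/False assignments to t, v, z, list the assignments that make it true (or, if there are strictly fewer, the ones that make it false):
is false only for:
  t=True, v=True, z=True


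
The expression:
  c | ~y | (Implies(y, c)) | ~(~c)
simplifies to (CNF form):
c | ~y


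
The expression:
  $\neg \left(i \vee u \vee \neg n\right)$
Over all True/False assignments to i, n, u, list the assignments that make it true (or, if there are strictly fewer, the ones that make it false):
is true only for:
  i=False, n=True, u=False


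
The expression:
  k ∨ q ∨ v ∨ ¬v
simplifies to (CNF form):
True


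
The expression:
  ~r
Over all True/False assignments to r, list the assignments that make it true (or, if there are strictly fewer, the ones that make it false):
is true only for:
  r=False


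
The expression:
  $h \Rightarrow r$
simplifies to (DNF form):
$r \vee \neg h$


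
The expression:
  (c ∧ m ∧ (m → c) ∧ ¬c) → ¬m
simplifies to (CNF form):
True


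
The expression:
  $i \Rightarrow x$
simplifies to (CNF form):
$x \vee \neg i$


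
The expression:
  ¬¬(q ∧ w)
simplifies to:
q ∧ w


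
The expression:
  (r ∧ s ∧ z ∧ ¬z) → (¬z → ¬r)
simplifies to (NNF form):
True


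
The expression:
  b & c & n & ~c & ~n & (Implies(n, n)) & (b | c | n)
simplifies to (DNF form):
False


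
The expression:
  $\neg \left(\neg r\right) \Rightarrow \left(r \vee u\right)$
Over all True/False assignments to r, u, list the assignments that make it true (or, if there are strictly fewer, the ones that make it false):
is always true.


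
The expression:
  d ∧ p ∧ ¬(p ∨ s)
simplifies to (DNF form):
False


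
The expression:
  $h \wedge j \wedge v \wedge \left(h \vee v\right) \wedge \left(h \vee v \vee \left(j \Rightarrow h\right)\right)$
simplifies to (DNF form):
$h \wedge j \wedge v$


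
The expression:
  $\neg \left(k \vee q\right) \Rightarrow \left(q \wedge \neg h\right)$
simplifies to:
$k \vee q$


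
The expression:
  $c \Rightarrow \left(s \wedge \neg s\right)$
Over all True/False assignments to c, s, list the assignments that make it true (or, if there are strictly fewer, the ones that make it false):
is true only for:
  c=False, s=False;
  c=False, s=True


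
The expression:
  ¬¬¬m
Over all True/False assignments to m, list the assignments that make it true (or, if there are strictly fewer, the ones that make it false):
is true only for:
  m=False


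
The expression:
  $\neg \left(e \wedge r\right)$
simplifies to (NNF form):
$\neg e \vee \neg r$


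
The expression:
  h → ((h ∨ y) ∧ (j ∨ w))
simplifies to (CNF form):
j ∨ w ∨ ¬h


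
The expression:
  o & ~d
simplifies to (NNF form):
o & ~d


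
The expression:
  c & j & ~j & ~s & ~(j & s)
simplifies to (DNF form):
False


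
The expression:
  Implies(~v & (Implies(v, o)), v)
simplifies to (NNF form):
v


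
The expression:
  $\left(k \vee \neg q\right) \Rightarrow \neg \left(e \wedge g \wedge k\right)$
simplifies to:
$\neg e \vee \neg g \vee \neg k$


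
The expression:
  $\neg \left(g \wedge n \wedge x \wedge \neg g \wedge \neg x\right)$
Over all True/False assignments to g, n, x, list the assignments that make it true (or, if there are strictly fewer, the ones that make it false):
is always true.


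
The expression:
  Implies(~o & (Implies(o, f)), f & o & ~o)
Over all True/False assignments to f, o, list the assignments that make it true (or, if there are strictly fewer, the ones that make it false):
is true only for:
  f=False, o=True;
  f=True, o=True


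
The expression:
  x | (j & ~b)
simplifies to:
x | (j & ~b)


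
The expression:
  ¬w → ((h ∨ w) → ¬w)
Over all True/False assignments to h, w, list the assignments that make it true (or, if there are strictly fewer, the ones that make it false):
is always true.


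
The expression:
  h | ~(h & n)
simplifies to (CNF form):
True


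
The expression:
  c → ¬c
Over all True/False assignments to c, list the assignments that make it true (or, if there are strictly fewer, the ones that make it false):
is true only for:
  c=False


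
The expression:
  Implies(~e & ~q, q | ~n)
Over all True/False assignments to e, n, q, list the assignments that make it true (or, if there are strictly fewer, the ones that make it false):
is false only for:
  e=False, n=True, q=False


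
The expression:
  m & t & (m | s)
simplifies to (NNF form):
m & t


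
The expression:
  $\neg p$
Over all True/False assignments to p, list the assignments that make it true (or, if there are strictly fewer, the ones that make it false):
is true only for:
  p=False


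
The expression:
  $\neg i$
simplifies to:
$\neg i$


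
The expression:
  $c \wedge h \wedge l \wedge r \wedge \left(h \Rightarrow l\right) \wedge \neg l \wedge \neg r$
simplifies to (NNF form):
$\text{False}$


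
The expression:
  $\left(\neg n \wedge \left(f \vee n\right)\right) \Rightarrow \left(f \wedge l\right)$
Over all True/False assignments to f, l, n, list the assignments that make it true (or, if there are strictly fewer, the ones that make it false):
is false only for:
  f=True, l=False, n=False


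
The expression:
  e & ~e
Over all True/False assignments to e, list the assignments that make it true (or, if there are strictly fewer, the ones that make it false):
is never true.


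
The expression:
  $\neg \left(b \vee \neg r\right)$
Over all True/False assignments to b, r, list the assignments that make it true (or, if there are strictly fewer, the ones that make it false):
is true only for:
  b=False, r=True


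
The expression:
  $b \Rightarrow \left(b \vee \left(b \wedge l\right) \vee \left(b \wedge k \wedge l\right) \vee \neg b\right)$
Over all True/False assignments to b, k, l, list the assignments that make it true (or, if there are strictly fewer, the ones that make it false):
is always true.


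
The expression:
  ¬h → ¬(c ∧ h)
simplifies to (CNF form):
True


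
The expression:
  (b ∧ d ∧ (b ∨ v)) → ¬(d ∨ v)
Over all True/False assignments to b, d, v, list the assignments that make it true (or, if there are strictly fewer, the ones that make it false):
is false only for:
  b=True, d=True, v=False;
  b=True, d=True, v=True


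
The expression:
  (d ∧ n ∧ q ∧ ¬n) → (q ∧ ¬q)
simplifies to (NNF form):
True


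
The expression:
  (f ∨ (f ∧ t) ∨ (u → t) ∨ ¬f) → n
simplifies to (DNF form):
n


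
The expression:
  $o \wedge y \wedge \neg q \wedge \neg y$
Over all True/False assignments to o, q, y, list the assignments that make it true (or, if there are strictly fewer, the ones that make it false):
is never true.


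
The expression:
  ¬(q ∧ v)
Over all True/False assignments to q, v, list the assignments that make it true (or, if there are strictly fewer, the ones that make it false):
is false only for:
  q=True, v=True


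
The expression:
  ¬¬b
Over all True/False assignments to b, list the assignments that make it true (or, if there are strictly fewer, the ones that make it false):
is true only for:
  b=True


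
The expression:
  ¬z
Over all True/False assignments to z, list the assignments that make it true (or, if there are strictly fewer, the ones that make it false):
is true only for:
  z=False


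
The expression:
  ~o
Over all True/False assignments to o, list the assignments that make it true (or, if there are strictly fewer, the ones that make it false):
is true only for:
  o=False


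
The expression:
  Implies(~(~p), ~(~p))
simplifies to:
True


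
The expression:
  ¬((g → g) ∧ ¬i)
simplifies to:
i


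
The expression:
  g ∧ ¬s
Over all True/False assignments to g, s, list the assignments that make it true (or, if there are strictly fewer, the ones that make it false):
is true only for:
  g=True, s=False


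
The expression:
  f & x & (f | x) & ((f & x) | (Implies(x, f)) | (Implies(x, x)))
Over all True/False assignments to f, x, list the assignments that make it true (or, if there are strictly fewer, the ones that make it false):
is true only for:
  f=True, x=True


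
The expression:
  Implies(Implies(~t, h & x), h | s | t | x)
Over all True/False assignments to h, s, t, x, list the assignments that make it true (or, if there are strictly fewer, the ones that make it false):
is always true.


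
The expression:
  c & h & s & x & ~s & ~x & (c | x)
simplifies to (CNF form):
False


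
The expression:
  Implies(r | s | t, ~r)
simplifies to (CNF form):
~r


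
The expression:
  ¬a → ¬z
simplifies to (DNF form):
a ∨ ¬z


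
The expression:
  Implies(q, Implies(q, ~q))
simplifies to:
~q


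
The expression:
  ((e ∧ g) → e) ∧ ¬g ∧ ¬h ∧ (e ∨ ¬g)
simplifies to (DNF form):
¬g ∧ ¬h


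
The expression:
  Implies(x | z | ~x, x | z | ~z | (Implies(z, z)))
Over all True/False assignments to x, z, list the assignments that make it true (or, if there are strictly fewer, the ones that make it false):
is always true.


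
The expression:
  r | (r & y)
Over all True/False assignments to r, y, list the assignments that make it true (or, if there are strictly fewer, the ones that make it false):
is true only for:
  r=True, y=False;
  r=True, y=True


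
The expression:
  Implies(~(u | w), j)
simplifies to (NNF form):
j | u | w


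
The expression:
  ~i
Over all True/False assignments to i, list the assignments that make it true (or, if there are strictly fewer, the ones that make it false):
is true only for:
  i=False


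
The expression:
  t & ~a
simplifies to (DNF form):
t & ~a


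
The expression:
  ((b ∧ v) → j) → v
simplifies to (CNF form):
v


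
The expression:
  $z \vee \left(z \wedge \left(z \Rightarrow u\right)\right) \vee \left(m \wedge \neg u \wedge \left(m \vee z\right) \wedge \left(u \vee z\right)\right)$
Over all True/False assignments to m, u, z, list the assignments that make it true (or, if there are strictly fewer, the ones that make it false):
is true only for:
  m=False, u=False, z=True;
  m=False, u=True, z=True;
  m=True, u=False, z=True;
  m=True, u=True, z=True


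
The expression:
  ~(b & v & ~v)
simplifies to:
True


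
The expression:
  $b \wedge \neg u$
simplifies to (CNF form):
$b \wedge \neg u$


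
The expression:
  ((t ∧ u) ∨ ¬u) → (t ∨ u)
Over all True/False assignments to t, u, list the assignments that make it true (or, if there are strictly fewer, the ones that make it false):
is false only for:
  t=False, u=False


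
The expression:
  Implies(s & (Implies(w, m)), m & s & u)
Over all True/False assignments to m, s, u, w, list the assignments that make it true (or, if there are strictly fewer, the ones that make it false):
is false only for:
  m=False, s=True, u=False, w=False;
  m=False, s=True, u=True, w=False;
  m=True, s=True, u=False, w=False;
  m=True, s=True, u=False, w=True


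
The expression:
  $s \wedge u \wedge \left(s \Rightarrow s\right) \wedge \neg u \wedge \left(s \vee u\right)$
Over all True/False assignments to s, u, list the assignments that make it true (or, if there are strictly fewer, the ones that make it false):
is never true.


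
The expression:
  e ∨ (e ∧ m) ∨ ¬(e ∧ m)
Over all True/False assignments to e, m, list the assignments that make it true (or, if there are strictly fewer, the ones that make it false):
is always true.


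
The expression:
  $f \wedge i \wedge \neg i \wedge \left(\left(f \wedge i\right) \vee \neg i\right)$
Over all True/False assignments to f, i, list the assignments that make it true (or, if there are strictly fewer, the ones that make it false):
is never true.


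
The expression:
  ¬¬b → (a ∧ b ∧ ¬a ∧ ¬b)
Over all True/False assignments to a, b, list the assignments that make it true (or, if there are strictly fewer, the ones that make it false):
is true only for:
  a=False, b=False;
  a=True, b=False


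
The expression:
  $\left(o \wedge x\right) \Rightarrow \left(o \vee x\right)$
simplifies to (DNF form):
$\text{True}$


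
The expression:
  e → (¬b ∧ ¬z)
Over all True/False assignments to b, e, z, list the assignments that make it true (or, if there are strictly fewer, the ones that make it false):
is false only for:
  b=False, e=True, z=True;
  b=True, e=True, z=False;
  b=True, e=True, z=True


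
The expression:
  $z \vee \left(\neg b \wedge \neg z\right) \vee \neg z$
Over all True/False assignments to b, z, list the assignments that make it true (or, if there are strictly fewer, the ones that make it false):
is always true.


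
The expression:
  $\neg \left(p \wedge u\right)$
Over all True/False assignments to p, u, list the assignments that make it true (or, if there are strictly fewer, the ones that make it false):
is false only for:
  p=True, u=True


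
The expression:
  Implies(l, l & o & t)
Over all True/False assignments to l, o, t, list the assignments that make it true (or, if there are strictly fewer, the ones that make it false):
is false only for:
  l=True, o=False, t=False;
  l=True, o=False, t=True;
  l=True, o=True, t=False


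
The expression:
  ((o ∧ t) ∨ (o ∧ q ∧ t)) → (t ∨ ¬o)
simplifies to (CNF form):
True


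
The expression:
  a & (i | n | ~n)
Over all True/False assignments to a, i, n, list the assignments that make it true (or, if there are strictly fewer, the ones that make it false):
is true only for:
  a=True, i=False, n=False;
  a=True, i=False, n=True;
  a=True, i=True, n=False;
  a=True, i=True, n=True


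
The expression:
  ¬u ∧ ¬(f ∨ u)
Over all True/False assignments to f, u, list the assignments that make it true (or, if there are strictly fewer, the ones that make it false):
is true only for:
  f=False, u=False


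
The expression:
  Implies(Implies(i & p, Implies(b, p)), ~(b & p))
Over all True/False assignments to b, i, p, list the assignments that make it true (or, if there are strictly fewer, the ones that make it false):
is false only for:
  b=True, i=False, p=True;
  b=True, i=True, p=True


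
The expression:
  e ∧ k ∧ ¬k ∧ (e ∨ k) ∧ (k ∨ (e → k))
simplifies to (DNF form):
False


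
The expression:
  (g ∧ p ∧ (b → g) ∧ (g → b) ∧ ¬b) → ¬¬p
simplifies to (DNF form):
True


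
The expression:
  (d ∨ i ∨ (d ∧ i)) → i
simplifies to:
i ∨ ¬d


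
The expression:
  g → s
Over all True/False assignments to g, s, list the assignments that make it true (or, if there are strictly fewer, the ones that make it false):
is false only for:
  g=True, s=False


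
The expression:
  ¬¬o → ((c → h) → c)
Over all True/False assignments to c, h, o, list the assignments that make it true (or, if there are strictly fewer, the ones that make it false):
is false only for:
  c=False, h=False, o=True;
  c=False, h=True, o=True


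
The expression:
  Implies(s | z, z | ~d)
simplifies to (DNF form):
z | ~d | ~s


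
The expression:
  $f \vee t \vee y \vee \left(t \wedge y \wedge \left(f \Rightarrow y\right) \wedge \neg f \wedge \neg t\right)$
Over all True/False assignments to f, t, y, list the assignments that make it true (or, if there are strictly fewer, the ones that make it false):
is false only for:
  f=False, t=False, y=False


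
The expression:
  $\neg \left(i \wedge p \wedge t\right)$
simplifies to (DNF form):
$\neg i \vee \neg p \vee \neg t$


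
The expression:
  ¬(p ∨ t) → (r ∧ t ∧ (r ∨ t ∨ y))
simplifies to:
p ∨ t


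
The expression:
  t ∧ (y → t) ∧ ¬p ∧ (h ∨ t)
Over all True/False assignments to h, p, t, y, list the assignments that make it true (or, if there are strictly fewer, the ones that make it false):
is true only for:
  h=False, p=False, t=True, y=False;
  h=False, p=False, t=True, y=True;
  h=True, p=False, t=True, y=False;
  h=True, p=False, t=True, y=True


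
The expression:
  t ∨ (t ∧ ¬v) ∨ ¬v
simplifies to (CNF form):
t ∨ ¬v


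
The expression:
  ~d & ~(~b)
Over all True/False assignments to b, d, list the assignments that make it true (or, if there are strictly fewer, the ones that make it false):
is true only for:
  b=True, d=False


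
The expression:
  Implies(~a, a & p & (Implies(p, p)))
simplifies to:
a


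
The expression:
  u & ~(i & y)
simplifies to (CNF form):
u & (~i | ~y)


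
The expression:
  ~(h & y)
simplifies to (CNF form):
~h | ~y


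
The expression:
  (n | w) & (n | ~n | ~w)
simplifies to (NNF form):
n | w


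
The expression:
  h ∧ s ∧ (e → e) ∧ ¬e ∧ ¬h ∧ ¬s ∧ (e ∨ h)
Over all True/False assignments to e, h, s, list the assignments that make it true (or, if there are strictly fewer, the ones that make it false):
is never true.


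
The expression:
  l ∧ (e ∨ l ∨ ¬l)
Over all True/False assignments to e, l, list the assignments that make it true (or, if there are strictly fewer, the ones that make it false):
is true only for:
  e=False, l=True;
  e=True, l=True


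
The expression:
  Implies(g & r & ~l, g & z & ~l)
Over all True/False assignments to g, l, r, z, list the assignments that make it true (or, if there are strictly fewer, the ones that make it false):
is false only for:
  g=True, l=False, r=True, z=False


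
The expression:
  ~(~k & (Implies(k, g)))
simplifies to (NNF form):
k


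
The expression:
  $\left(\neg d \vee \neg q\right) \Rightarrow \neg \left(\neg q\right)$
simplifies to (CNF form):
$q$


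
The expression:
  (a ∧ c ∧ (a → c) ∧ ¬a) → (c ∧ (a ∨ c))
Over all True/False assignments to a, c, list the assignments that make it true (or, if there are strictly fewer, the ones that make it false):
is always true.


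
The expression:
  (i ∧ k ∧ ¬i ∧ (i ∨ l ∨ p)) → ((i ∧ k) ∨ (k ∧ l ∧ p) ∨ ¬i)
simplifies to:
True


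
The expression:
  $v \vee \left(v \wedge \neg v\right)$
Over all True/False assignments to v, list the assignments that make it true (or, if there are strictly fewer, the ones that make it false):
is true only for:
  v=True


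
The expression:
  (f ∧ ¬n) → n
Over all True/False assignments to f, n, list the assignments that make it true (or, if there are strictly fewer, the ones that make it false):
is false only for:
  f=True, n=False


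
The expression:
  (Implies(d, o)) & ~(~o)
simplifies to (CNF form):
o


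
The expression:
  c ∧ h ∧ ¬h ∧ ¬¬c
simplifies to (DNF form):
False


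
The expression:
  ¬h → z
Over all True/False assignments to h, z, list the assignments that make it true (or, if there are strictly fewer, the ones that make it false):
is false only for:
  h=False, z=False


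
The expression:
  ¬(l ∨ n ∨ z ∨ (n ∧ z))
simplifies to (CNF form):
¬l ∧ ¬n ∧ ¬z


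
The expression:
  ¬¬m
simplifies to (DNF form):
m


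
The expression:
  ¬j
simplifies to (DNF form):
¬j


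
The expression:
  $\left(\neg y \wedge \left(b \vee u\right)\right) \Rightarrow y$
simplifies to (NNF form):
$y \vee \left(\neg b \wedge \neg u\right)$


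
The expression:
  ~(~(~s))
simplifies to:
~s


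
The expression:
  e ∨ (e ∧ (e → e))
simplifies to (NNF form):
e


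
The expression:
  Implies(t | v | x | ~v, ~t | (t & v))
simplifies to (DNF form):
v | ~t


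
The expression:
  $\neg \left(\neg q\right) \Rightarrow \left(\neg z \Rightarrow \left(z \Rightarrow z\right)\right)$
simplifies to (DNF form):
$\text{True}$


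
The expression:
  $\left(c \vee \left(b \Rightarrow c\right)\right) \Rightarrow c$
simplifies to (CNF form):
$b \vee c$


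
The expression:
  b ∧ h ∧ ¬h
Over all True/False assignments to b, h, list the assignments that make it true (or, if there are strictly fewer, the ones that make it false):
is never true.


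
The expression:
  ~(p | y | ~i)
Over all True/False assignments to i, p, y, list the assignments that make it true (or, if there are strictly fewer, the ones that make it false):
is true only for:
  i=True, p=False, y=False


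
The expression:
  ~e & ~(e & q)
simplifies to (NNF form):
~e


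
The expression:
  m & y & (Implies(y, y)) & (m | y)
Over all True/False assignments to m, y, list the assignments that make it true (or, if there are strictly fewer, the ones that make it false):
is true only for:
  m=True, y=True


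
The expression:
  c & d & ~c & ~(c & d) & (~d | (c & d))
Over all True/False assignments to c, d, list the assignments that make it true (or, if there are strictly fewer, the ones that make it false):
is never true.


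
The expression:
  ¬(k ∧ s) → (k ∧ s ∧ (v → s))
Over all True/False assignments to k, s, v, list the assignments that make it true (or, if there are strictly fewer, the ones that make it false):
is true only for:
  k=True, s=True, v=False;
  k=True, s=True, v=True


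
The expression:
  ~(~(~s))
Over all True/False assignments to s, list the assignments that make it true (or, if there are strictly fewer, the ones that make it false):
is true only for:
  s=False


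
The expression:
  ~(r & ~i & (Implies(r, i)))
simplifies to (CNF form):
True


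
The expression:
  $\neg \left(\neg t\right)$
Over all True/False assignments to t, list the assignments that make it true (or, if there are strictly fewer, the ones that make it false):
is true only for:
  t=True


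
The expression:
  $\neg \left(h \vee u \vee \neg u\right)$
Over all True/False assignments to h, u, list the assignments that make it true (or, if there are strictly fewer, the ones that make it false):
is never true.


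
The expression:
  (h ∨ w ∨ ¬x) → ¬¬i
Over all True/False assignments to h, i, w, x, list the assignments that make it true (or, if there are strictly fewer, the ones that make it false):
is false only for:
  h=False, i=False, w=False, x=False;
  h=False, i=False, w=True, x=False;
  h=False, i=False, w=True, x=True;
  h=True, i=False, w=False, x=False;
  h=True, i=False, w=False, x=True;
  h=True, i=False, w=True, x=False;
  h=True, i=False, w=True, x=True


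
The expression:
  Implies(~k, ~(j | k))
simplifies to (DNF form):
k | ~j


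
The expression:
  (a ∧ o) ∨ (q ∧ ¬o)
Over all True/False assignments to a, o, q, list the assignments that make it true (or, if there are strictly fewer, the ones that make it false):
is true only for:
  a=False, o=False, q=True;
  a=True, o=False, q=True;
  a=True, o=True, q=False;
  a=True, o=True, q=True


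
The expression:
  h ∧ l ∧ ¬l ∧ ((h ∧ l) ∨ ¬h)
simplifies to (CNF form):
False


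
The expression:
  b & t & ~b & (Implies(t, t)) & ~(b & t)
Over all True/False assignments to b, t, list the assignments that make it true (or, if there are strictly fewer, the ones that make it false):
is never true.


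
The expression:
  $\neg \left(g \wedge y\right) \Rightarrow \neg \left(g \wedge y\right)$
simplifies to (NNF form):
$\text{True}$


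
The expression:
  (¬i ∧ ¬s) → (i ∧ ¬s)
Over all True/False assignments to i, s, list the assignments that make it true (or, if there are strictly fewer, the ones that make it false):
is false only for:
  i=False, s=False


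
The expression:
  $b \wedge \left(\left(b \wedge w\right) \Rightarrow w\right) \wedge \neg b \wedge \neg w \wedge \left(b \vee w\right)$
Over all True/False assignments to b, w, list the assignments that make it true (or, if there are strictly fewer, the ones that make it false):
is never true.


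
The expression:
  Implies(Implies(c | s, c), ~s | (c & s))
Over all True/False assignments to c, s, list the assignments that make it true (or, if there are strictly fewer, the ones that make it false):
is always true.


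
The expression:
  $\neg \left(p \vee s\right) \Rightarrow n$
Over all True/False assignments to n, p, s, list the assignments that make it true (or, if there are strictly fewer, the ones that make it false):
is false only for:
  n=False, p=False, s=False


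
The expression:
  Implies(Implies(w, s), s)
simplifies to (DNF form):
s | w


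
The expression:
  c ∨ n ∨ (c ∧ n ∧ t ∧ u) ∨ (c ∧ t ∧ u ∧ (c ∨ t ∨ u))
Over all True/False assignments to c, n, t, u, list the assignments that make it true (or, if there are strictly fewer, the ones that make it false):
is false only for:
  c=False, n=False, t=False, u=False;
  c=False, n=False, t=False, u=True;
  c=False, n=False, t=True, u=False;
  c=False, n=False, t=True, u=True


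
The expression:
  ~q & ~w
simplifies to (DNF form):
~q & ~w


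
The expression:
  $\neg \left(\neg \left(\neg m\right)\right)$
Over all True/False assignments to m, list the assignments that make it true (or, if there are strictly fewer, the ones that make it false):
is true only for:
  m=False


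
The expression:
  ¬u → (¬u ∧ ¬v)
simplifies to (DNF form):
u ∨ ¬v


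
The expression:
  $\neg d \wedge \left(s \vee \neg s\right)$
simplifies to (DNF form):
$\neg d$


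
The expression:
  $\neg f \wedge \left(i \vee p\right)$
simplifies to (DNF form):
$\left(i \wedge \neg f\right) \vee \left(p \wedge \neg f\right)$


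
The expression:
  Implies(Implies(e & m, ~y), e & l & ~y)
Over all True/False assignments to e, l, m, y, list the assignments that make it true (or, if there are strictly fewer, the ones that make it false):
is true only for:
  e=True, l=False, m=True, y=True;
  e=True, l=True, m=False, y=False;
  e=True, l=True, m=True, y=False;
  e=True, l=True, m=True, y=True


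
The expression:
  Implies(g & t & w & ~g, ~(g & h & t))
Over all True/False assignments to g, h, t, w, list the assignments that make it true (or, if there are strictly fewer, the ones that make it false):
is always true.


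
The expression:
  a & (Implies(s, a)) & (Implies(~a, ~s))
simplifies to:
a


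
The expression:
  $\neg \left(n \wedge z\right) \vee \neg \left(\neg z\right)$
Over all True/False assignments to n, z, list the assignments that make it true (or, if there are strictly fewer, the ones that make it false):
is always true.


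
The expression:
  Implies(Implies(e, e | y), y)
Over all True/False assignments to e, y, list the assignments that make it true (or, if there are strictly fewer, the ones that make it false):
is true only for:
  e=False, y=True;
  e=True, y=True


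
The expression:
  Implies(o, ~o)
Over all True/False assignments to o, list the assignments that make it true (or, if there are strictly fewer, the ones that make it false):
is true only for:
  o=False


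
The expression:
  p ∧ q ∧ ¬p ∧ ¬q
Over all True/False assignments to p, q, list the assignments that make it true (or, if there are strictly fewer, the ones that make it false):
is never true.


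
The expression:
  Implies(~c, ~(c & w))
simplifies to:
True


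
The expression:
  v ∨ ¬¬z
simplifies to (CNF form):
v ∨ z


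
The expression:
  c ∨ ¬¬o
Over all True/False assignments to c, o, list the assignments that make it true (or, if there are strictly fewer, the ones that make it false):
is false only for:
  c=False, o=False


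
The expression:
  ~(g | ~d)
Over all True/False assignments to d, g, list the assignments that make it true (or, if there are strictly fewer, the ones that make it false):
is true only for:
  d=True, g=False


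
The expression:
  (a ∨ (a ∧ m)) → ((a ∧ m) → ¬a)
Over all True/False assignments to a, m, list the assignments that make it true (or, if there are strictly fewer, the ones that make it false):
is false only for:
  a=True, m=True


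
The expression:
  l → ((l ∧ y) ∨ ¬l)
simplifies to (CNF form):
y ∨ ¬l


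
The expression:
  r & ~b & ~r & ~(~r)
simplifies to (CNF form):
False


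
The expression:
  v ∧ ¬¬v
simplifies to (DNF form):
v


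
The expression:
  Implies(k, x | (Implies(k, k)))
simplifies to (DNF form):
True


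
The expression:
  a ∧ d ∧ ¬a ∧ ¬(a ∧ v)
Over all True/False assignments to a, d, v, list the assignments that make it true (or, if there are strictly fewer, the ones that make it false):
is never true.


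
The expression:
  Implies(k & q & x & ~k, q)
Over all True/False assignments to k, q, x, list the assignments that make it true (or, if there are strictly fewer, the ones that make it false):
is always true.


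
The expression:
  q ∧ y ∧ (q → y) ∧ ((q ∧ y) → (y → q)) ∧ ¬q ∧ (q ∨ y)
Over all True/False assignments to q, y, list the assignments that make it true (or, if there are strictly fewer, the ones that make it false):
is never true.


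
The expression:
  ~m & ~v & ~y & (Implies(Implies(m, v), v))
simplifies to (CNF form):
False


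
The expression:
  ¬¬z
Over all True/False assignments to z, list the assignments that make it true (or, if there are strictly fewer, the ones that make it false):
is true only for:
  z=True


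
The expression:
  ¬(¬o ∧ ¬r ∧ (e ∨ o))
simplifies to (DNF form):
o ∨ r ∨ ¬e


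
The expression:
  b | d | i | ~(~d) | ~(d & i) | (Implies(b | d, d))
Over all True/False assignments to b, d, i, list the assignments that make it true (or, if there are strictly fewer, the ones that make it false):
is always true.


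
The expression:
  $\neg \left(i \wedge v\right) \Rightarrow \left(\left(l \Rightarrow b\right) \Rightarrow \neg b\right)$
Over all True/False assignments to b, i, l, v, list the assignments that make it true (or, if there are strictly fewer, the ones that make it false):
is false only for:
  b=True, i=False, l=False, v=False;
  b=True, i=False, l=False, v=True;
  b=True, i=False, l=True, v=False;
  b=True, i=False, l=True, v=True;
  b=True, i=True, l=False, v=False;
  b=True, i=True, l=True, v=False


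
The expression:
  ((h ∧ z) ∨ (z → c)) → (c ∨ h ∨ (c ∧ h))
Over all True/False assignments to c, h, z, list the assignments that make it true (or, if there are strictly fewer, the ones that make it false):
is false only for:
  c=False, h=False, z=False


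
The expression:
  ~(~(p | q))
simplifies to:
p | q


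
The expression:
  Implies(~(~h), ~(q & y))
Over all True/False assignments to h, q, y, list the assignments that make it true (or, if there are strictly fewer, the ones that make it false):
is false only for:
  h=True, q=True, y=True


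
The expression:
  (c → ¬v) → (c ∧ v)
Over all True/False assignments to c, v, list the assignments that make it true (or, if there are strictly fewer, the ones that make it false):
is true only for:
  c=True, v=True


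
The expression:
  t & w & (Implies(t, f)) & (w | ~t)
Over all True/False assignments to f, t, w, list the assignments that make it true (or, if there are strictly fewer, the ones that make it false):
is true only for:
  f=True, t=True, w=True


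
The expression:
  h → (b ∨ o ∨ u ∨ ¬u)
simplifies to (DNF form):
True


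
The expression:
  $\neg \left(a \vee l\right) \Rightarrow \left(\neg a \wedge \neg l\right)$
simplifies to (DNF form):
$\text{True}$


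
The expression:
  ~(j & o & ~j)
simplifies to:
True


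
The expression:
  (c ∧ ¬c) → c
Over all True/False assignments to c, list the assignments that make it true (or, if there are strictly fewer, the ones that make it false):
is always true.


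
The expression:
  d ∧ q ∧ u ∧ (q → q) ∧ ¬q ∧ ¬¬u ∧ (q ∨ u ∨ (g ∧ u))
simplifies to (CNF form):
False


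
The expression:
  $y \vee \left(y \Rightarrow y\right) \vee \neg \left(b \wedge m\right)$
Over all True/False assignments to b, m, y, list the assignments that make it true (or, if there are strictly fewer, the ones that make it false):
is always true.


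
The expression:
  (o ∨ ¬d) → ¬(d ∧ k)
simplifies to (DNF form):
¬d ∨ ¬k ∨ ¬o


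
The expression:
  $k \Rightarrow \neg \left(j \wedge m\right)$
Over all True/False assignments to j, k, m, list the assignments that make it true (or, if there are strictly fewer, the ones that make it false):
is false only for:
  j=True, k=True, m=True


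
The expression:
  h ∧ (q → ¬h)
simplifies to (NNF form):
h ∧ ¬q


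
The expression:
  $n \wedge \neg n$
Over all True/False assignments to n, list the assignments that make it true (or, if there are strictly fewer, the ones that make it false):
is never true.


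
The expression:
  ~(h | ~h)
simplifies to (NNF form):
False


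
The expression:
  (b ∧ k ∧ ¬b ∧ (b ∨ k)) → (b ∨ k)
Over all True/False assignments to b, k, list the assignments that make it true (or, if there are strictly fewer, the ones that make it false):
is always true.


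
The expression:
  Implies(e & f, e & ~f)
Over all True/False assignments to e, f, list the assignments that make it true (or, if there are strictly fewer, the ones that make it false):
is false only for:
  e=True, f=True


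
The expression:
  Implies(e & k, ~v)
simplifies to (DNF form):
~e | ~k | ~v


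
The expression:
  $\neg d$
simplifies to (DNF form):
$\neg d$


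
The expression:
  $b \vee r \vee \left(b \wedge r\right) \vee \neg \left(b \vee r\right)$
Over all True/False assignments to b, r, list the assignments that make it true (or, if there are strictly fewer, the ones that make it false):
is always true.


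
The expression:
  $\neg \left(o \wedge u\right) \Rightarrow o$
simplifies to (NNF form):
$o$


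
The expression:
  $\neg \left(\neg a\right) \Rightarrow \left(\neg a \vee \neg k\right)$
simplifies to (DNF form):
$\neg a \vee \neg k$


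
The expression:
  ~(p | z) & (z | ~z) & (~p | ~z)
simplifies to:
~p & ~z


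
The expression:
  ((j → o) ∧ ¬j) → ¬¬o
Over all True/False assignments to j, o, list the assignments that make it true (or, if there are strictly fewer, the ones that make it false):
is false only for:
  j=False, o=False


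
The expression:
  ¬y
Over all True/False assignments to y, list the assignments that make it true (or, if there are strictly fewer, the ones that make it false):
is true only for:
  y=False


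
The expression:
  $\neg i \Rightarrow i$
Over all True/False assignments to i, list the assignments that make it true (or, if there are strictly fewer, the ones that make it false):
is true only for:
  i=True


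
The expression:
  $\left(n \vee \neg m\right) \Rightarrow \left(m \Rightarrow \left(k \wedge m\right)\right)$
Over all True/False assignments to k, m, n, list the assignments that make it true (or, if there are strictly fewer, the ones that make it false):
is false only for:
  k=False, m=True, n=True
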